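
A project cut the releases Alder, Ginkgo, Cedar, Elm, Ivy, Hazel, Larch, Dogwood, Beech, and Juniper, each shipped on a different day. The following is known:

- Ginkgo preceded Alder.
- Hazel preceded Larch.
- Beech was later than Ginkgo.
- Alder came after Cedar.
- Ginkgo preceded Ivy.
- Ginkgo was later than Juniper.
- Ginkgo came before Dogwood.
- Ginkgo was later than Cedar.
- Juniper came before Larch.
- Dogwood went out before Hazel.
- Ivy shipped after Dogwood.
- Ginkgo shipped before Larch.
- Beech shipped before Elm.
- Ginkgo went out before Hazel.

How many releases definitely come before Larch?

5

Directly stated before Larch: Ginkgo, Hazel, and Juniper.
Cedar reaches Larch via Cedar → Ginkgo → Larch.
Dogwood reaches Larch via Dogwood → Hazel → Larch.
That's Cedar, Dogwood, Ginkgo, Hazel, and Juniper — 5 in all.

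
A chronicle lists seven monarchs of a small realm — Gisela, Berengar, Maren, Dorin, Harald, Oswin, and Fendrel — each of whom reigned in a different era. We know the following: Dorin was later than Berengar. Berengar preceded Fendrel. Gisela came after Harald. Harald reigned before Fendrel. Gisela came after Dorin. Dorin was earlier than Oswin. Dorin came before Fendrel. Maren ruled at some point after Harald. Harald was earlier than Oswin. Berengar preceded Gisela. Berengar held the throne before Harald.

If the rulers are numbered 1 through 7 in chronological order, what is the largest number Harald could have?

3

Harald must come before Fendrel, Gisela, Maren, and Oswin — 4 rulers forced after them.
Everything else can be placed before Harald in some valid order, so Harald can sit as late as position 7 − 4 = 3.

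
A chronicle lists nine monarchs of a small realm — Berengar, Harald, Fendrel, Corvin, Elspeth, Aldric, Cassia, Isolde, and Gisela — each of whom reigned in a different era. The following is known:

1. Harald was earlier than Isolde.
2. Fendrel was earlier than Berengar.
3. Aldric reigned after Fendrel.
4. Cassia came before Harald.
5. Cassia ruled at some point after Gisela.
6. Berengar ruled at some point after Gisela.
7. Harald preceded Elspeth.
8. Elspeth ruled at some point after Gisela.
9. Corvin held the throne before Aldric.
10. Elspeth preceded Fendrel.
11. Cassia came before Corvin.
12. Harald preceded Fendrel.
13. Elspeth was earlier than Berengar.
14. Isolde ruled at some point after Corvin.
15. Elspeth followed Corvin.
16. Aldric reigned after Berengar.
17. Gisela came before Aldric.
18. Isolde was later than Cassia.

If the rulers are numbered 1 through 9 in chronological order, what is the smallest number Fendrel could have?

Cassia, Corvin, Elspeth, Gisela, and Harald must all come before Fendrel — 5 forced predecessors.
Nothing else is forced ahead of Fendrel, so their earliest slot is position 5 + 1 = 6.

6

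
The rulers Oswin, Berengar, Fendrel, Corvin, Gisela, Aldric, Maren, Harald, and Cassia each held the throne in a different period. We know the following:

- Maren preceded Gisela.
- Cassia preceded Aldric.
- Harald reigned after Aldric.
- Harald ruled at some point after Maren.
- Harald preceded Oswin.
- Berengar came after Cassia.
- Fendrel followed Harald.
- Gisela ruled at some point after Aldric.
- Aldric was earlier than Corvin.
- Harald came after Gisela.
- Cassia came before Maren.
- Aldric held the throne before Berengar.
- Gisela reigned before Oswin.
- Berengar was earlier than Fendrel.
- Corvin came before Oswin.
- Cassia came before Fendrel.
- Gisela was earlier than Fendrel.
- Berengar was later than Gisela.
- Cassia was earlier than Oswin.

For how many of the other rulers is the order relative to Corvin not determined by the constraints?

Forced before Corvin: Aldric and Cassia; forced after Corvin: Oswin.
That leaves Berengar, Fendrel, Gisela, Harald, and Maren with no forced order relative to Corvin — 5.

5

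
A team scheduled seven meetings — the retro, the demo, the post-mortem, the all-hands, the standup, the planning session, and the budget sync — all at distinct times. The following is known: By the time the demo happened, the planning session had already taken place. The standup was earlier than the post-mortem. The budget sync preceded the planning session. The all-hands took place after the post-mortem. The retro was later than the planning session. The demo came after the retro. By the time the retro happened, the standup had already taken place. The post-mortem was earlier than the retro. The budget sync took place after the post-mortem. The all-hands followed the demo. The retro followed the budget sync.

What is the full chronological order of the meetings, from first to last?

The constraints fix every adjacent pair, so only one ordering works:
the standup → the post-mortem → the budget sync → the planning session → the retro → the demo → the all-hands.

the standup, the post-mortem, the budget sync, the planning session, the retro, the demo, the all-hands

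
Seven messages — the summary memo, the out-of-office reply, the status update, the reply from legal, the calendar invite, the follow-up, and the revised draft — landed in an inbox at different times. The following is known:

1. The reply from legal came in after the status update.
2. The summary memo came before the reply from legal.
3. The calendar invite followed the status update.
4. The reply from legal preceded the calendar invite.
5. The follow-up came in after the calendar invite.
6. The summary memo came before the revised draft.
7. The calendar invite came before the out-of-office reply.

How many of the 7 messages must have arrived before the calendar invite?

3

Directly stated before the calendar invite: the reply from legal and the status update.
The summary memo reaches the calendar invite via the summary memo → the reply from legal → the calendar invite.
No chain forces the out-of-office reply (or any of the others) ahead of the calendar invite.
That's the reply from legal, the status update, and the summary memo — 3 in all.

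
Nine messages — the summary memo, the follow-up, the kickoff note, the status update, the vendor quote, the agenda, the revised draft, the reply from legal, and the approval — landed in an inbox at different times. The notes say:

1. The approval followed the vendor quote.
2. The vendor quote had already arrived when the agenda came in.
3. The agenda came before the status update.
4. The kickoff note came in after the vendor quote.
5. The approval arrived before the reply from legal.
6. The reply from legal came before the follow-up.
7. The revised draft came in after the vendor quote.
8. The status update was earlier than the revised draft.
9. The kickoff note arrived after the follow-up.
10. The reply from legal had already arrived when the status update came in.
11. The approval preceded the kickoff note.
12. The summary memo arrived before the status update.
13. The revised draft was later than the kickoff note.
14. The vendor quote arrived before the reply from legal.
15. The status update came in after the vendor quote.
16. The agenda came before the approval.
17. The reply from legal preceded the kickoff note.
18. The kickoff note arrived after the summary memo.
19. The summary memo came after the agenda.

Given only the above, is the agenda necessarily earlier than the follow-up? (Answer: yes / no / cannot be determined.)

Chain the constraints: the agenda → the approval → the reply from legal → the follow-up. Each link is directly stated, so the agenda comes before the follow-up.

yes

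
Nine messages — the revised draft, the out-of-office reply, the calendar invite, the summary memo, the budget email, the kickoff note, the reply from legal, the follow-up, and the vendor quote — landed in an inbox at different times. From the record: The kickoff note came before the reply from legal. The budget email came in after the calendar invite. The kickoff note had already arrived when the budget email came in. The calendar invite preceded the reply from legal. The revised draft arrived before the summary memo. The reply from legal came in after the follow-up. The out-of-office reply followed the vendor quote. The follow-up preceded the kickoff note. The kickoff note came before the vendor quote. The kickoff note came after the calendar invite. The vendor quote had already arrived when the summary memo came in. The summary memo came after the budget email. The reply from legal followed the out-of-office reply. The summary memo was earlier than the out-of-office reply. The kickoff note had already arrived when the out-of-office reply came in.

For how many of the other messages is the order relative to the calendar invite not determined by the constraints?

2

Forced after the calendar invite: the budget email, the kickoff note, the out-of-office reply, the reply from legal, the summary memo, and the vendor quote.
That leaves the follow-up and the revised draft with no forced order relative to the calendar invite — 2.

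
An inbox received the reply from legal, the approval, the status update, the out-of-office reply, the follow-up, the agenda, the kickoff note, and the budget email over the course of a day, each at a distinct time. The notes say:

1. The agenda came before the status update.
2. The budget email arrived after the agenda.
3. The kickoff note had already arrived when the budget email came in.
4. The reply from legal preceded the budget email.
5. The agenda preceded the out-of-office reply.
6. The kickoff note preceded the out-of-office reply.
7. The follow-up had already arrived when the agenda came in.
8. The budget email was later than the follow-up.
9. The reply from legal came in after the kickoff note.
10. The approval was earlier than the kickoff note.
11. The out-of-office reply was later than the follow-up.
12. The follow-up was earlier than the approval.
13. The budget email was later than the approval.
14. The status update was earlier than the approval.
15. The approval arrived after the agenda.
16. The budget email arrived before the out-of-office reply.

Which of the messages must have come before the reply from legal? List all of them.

the agenda, the approval, the follow-up, the kickoff note, the status update

Directly stated before the reply from legal: the kickoff note.
The agenda reaches the reply from legal via the agenda → the approval → the kickoff note → the reply from legal.
The approval reaches the reply from legal via the approval → the kickoff note → the reply from legal.
The follow-up reaches the reply from legal via the follow-up → the approval → the kickoff note → the reply from legal.
Likewise the status update reaches the reply from legal by chaining the stated constraints.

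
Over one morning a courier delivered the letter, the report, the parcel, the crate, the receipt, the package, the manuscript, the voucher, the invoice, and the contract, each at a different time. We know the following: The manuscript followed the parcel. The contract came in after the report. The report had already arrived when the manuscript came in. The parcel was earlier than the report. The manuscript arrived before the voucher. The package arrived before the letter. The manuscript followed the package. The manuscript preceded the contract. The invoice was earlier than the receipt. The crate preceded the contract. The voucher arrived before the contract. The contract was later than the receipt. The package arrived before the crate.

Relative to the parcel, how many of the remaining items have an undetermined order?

Forced after the parcel: the contract, the manuscript, the report, and the voucher.
That leaves the crate, the invoice, the letter, the package, and the receipt with no forced order relative to the parcel — 5.

5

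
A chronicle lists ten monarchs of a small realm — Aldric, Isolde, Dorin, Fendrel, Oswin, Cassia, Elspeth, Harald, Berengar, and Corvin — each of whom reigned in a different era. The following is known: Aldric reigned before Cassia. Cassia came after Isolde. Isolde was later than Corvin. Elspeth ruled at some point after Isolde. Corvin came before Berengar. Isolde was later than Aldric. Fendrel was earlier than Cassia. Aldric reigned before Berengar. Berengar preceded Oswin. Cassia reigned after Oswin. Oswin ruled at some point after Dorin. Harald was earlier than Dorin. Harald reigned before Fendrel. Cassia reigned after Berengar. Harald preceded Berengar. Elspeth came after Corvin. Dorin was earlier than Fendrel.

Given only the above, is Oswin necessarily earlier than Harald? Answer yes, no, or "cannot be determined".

Tracing the constraints gives Harald → Dorin → Oswin, so Harald must come before Oswin.
That means Oswin cannot be before Harald.

no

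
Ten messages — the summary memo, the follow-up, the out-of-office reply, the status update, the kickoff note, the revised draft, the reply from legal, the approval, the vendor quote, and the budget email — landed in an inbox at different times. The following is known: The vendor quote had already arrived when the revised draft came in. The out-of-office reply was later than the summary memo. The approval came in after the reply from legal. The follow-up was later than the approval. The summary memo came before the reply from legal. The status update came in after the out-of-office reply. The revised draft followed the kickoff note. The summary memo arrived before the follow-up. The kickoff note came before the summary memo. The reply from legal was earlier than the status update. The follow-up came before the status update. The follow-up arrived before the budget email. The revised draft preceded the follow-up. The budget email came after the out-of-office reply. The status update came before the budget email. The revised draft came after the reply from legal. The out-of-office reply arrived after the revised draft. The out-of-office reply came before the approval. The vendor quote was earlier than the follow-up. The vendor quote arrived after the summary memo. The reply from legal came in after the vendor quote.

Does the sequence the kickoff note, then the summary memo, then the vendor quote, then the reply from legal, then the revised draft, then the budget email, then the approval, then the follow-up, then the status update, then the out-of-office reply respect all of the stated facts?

The constraints require the out-of-office reply before the approval, but in the proposed sequence the approval appears ahead of the out-of-office reply. That one violation is enough.

no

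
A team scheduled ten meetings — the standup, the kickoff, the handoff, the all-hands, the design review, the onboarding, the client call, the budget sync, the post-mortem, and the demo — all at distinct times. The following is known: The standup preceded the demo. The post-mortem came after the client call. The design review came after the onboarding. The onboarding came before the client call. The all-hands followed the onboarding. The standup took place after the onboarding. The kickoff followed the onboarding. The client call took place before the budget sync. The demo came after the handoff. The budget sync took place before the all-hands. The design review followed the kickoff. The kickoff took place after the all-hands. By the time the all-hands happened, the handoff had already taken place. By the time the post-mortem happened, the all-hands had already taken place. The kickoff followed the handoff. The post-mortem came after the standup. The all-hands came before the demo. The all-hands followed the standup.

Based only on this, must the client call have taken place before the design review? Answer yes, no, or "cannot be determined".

yes

Chain the constraints: the client call → the budget sync → the all-hands → the kickoff → the design review. Each link is directly stated, so the client call comes before the design review.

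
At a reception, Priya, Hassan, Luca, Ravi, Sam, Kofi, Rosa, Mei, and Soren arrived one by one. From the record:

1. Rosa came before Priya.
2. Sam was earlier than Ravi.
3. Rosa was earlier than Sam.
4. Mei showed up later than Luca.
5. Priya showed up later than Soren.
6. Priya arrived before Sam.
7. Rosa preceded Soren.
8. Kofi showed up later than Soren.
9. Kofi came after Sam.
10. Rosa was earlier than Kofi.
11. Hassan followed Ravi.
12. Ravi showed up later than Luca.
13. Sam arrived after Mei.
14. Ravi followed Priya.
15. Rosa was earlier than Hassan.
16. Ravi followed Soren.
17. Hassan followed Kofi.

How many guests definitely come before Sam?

Directly stated before Sam: Mei, Priya, and Rosa.
Luca reaches Sam via Luca → Mei → Sam.
Soren reaches Sam via Soren → Priya → Sam.
That's Luca, Mei, Priya, Rosa, and Soren — 5 in all.

5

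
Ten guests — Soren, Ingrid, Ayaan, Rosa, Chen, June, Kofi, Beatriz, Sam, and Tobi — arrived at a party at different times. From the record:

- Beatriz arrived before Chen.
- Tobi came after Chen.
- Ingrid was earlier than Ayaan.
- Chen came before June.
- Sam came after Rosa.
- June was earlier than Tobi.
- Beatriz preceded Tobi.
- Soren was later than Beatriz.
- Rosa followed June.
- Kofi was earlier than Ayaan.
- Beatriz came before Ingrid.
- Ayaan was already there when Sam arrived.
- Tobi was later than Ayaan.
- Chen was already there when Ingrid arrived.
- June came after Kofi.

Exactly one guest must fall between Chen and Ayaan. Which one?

Ingrid

Tracing the constraints gives Chen → Ingrid → Ayaan, so Ingrid sits after Chen and before Ayaan.
No other guest is forced both after Chen and before Ayaan.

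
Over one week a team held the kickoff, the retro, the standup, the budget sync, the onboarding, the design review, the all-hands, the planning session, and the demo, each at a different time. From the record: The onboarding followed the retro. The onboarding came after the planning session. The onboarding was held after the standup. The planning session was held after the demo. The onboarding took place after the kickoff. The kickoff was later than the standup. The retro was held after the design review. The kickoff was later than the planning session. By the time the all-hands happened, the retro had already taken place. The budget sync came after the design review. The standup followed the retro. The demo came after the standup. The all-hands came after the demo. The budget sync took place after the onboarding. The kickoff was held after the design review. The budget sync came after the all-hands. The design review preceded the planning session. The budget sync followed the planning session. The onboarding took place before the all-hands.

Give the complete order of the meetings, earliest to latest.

The constraints fix every adjacent pair, so only one ordering works:
the design review → the retro → the standup → the demo → the planning session → the kickoff → the onboarding → the all-hands → the budget sync.

the design review, the retro, the standup, the demo, the planning session, the kickoff, the onboarding, the all-hands, the budget sync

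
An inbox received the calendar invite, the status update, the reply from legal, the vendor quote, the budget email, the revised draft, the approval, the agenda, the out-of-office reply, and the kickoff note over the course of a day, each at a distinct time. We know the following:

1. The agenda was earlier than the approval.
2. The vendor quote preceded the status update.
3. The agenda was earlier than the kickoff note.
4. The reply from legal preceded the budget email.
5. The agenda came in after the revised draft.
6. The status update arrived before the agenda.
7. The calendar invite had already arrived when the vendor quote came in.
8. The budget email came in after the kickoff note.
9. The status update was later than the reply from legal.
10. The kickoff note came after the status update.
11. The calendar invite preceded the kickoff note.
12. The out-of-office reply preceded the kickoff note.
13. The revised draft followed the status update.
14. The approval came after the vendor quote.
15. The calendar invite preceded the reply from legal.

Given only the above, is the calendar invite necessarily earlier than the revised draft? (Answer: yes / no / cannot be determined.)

Chain the constraints: the calendar invite → the vendor quote → the status update → the revised draft. Each link is directly stated, so the calendar invite comes before the revised draft.

yes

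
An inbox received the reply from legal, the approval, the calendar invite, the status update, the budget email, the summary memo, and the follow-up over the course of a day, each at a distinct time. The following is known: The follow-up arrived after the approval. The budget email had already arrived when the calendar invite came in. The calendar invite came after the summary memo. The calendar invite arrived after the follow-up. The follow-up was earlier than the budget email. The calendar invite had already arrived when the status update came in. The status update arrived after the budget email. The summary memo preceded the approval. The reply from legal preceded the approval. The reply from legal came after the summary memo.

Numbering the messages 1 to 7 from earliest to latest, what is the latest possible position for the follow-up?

4

The follow-up must come before the budget email, the calendar invite, and the status update — 3 messages forced after it.
Everything else can be placed before the follow-up in some valid order, so the follow-up can sit as late as position 7 − 3 = 4.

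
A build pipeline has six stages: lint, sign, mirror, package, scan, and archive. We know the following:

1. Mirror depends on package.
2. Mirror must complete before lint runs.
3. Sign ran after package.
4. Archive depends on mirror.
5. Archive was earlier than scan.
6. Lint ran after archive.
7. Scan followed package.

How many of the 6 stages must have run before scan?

3

Directly stated before scan: archive and package.
Mirror reaches scan via mirror → archive → scan.
No chain forces lint (or any of the others) ahead of scan.
That's archive, mirror, and package — 3 in all.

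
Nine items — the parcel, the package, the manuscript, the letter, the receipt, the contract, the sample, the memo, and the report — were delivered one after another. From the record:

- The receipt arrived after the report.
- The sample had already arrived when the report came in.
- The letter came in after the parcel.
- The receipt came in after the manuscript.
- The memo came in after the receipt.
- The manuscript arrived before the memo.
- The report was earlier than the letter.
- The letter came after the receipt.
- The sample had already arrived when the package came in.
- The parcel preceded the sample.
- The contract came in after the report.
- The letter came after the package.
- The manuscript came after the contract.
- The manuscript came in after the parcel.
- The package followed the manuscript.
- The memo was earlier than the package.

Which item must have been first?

The parcel has a chain of constraints placing it before every other item, so the parcel must be first.

the parcel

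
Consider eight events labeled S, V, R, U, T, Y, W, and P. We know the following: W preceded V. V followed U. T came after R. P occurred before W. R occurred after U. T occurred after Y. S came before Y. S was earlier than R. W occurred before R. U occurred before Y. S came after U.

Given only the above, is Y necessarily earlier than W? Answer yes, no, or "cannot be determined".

No chain of stated constraints runs from Y to W, and none runs from W to Y either.
So the relative order of Y and W is not fixed by the given facts.

cannot be determined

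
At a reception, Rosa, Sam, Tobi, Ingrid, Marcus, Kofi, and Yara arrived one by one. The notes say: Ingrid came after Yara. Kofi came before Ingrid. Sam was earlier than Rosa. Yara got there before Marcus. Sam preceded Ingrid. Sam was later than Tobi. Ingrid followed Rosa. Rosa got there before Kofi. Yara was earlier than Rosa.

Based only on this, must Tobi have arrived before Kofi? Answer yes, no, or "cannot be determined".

yes

Chain the constraints: Tobi → Sam → Rosa → Kofi. Each link is directly stated, so Tobi comes before Kofi.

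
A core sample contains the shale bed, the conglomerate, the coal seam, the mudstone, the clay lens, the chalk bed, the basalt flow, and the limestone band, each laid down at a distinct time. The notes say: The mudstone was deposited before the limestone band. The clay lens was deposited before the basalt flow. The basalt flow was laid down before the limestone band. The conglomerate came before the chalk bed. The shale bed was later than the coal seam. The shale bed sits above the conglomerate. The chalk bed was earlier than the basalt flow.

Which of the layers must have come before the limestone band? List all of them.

Directly stated before the limestone band: the basalt flow and the mudstone.
The chalk bed reaches the limestone band via the chalk bed → the basalt flow → the limestone band.
The clay lens reaches the limestone band via the clay lens → the basalt flow → the limestone band.
The conglomerate reaches the limestone band via the conglomerate → the chalk bed → the basalt flow → the limestone band.
No chain forces the shale bed (or any of the others) ahead of the limestone band.

the basalt flow, the chalk bed, the clay lens, the conglomerate, the mudstone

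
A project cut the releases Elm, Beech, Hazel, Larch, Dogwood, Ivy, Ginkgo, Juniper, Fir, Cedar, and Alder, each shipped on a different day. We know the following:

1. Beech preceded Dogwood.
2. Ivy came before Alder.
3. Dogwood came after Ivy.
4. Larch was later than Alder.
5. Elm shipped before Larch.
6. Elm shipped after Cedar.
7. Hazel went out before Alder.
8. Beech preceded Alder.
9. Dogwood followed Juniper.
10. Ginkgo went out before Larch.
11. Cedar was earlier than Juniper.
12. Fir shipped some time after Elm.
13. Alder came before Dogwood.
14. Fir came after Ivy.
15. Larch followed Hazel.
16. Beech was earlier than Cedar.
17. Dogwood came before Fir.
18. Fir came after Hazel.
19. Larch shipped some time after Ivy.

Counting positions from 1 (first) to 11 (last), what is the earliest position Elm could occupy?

3

Beech and Cedar must both come before Elm — 2 forced predecessors.
Nothing else is forced ahead of Elm, so its earliest slot is position 2 + 1 = 3.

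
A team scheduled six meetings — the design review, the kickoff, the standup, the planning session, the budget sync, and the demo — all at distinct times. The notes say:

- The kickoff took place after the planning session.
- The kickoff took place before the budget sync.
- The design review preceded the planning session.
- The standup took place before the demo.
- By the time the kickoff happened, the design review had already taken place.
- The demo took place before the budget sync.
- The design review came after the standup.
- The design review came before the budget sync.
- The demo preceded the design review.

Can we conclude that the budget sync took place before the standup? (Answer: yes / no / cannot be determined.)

no

Tracing the constraints gives the standup → the demo → the budget sync, so the standup must come before the budget sync.
That means the budget sync cannot be before the standup.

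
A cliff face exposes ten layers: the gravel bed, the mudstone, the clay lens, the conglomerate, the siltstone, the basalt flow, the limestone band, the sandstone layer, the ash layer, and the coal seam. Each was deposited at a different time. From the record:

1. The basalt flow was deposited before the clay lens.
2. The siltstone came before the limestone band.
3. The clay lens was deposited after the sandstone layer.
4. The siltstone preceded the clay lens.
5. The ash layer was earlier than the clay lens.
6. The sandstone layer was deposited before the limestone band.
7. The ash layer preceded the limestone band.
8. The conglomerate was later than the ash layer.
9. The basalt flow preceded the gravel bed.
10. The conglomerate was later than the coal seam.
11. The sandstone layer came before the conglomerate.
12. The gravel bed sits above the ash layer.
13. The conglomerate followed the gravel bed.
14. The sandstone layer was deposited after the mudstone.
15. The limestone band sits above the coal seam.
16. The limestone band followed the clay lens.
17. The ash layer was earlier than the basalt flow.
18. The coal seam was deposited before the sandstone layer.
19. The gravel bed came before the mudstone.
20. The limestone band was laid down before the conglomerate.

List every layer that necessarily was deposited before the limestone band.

the ash layer, the basalt flow, the clay lens, the coal seam, the gravel bed, the mudstone, the sandstone layer, the siltstone

Directly stated before the limestone band: the ash layer, the clay lens, the coal seam, the sandstone layer, and the siltstone.
The basalt flow reaches the limestone band via the basalt flow → the clay lens → the limestone band.
The gravel bed reaches the limestone band via the gravel bed → the mudstone → the sandstone layer → the limestone band.
The mudstone reaches the limestone band via the mudstone → the sandstone layer → the limestone band.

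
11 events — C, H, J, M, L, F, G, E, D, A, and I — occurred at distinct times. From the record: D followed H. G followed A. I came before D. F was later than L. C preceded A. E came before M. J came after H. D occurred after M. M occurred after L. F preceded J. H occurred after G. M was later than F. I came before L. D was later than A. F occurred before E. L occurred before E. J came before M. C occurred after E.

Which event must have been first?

I has a chain of constraints placing it before every other event, so I must be first.

I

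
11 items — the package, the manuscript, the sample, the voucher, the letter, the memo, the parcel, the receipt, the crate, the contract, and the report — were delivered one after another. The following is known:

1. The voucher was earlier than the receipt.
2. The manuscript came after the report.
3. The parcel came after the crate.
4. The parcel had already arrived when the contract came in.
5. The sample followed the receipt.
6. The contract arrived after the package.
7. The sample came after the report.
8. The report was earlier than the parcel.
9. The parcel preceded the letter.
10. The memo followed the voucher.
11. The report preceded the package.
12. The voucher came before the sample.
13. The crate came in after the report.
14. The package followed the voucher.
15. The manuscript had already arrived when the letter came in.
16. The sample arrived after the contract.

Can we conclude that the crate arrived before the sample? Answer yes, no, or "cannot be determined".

yes

Chain the constraints: the crate → the parcel → the contract → the sample. Each link is directly stated, so the crate comes before the sample.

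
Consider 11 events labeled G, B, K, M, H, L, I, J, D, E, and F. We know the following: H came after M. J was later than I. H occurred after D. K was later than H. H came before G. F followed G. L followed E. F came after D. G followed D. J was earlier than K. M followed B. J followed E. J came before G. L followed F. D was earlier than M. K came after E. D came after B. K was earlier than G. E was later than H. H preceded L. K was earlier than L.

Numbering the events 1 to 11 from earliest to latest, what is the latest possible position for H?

5

H must come before E, F, G, J, K, and L — 6 events forced after it.
Everything else can be placed before H in some valid order, so H can sit as late as position 11 − 6 = 5.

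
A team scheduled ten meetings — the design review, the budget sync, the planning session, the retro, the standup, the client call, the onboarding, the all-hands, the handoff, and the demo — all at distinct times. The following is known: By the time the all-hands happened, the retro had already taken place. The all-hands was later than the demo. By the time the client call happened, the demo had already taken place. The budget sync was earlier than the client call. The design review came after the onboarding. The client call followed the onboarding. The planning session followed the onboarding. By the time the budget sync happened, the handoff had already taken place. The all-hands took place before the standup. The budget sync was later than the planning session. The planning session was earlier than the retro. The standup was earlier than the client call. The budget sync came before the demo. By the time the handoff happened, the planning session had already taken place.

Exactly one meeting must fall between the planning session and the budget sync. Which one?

the handoff

Tracing the constraints gives the planning session → the handoff → the budget sync, so the handoff sits after the planning session and before the budget sync.
No other meeting is forced both after the planning session and before the budget sync.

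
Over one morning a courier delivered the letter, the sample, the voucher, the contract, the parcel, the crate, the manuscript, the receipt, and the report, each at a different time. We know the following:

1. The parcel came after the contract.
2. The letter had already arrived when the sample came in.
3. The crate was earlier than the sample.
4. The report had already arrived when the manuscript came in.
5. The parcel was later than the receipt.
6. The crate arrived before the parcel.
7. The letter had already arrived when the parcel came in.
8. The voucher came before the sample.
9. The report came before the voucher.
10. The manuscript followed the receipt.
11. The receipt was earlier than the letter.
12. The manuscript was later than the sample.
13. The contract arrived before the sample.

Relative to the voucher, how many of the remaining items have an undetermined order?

5

Forced before the voucher: the report; forced after the voucher: the manuscript and the sample.
That leaves the contract, the crate, the letter, the parcel, and the receipt with no forced order relative to the voucher — 5.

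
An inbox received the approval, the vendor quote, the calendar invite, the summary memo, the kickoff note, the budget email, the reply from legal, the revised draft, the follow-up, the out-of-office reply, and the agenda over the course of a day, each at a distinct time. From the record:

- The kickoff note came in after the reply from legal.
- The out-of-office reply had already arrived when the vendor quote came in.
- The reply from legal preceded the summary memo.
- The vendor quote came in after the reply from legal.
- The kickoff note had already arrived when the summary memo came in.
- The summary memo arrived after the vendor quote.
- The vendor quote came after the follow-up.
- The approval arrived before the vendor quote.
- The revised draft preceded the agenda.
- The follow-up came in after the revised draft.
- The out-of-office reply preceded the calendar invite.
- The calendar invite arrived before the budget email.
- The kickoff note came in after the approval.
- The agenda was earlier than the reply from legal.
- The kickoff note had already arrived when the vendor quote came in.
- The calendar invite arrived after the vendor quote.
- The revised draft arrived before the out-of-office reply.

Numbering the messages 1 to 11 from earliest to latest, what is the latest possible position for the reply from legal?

The reply from legal must come before the budget email, the calendar invite, the kickoff note, the summary memo, and the vendor quote — 5 messages forced after it.
Everything else can be placed before the reply from legal in some valid order, so the reply from legal can sit as late as position 11 − 5 = 6.

6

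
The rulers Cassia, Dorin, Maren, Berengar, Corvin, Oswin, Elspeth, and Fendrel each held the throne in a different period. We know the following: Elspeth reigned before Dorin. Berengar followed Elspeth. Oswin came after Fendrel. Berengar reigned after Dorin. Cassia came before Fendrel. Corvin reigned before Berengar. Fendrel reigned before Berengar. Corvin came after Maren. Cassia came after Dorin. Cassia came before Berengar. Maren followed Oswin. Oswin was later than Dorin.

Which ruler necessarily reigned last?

Every other ruler has a chain of constraints placing them before Berengar, so Berengar is last.

Berengar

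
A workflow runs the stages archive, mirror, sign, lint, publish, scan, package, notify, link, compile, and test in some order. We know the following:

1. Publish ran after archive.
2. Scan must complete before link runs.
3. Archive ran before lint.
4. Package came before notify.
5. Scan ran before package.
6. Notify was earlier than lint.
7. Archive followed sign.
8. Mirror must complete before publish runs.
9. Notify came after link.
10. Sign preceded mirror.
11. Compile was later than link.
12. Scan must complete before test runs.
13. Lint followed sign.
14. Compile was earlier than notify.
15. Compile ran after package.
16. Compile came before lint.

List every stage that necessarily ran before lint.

Directly stated before lint: archive, compile, notify, and sign.
Link reaches lint via link → compile → lint.
Package reaches lint via package → compile → lint.
Scan reaches lint via scan → package → compile → lint.

archive, compile, link, notify, package, scan, sign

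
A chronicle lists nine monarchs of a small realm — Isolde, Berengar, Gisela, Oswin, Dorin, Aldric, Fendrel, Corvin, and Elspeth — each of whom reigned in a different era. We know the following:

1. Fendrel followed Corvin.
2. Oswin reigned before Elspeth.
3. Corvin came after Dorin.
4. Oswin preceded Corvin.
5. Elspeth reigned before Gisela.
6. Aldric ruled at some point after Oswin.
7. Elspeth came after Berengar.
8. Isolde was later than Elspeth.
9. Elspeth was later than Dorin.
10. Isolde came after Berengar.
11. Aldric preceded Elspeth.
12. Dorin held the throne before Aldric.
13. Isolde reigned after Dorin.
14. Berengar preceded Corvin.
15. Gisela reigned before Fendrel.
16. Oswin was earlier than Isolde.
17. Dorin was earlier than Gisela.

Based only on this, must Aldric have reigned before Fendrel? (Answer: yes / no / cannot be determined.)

Chain the constraints: Aldric → Elspeth → Gisela → Fendrel. Each link is directly stated, so Aldric comes before Fendrel.

yes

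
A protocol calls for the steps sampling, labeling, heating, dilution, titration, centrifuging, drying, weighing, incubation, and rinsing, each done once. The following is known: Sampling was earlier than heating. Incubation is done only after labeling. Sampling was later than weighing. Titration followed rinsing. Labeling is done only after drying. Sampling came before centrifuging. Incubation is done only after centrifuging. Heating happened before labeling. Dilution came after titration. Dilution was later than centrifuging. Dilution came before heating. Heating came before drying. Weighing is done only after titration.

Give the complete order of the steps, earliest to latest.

rinsing, titration, weighing, sampling, centrifuging, dilution, heating, drying, labeling, incubation

The constraints fix every adjacent pair, so only one ordering works:
rinsing → titration → weighing → sampling → centrifuging → dilution → heating → drying → labeling → incubation.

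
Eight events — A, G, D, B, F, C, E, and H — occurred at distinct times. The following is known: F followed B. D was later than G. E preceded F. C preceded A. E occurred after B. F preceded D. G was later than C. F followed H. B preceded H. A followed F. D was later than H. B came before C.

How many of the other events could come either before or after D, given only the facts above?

1

Forced before D: B, C, E, F, G, and H.
That leaves A with no forced order relative to D — 1.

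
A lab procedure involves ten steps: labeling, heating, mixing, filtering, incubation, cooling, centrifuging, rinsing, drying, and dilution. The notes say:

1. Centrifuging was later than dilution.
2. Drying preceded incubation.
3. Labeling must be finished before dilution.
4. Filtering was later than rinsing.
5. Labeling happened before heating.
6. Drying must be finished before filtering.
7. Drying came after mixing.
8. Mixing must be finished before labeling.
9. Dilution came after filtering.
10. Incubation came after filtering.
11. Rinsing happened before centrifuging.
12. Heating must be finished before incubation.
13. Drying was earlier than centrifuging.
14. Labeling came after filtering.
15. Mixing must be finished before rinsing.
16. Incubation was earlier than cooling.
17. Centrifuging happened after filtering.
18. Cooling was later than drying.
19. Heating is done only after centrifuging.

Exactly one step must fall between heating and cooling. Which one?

incubation

Tracing the constraints gives heating → incubation → cooling, so incubation sits after heating and before cooling.
No other step is forced both after heating and before cooling.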